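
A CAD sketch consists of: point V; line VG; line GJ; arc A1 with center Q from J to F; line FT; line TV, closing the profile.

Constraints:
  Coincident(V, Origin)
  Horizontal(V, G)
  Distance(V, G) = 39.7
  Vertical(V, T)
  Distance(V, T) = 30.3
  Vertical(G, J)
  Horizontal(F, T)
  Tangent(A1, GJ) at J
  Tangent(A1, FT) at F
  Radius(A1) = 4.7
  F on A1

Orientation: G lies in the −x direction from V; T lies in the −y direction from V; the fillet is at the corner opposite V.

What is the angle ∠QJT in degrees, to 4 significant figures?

6.752°

V is at the origin; VG is horizontal with |VG| = 39.7 and G on the −x side, so G = (-39.70, 0.000). VT is vertical with |VT| = 30.3 and T on the −y side, so T = (0.000, -30.30). The virtual corner opposite V is at (-39.70, -30.30). The tangent condition forces QJ to be normal to GJ and tangency of A1 to FT means the radius QF is perpendicular to FT, with radius 4.7, so the center Q sits 4.7 in from both sides at Q = (-35.00, -25.60). That places the tangent points at J = (-39.70, -25.60) on GJ and F = (-35.00, -30.30) on FT. Then cos ∠QJT = JQ·JT / (|JQ||JT|), giving 6.752°.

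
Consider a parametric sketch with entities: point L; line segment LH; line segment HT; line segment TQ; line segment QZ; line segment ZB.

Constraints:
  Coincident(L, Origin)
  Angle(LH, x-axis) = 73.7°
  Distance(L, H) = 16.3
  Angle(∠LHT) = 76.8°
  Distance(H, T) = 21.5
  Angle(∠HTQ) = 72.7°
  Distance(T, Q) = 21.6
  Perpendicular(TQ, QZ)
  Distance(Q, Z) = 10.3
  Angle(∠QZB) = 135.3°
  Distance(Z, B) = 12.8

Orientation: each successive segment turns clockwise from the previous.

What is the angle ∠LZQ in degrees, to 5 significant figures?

149.27°

L is at the origin; LH runs at 73.7° with length 16.3, so H = (4.5749, 15.645). ∠LHT = 76.8° gives HT at -29.500° from the x-axis; with |HT| = 21.5, T = (23.288, 5.0577). ∠HTQ = 72.7° gives TQ at -136.80° from the x-axis; with |TQ| = 21.6, Q = (7.5418, -9.7285). TQ is perpendicular to QZ, so QZ runs at 133.20°; with |QZ| = 10.3, Z = (0.49096, -2.2201). Then cos ∠LZQ = ZL·ZQ / (|ZL||ZQ|), giving 149.27°.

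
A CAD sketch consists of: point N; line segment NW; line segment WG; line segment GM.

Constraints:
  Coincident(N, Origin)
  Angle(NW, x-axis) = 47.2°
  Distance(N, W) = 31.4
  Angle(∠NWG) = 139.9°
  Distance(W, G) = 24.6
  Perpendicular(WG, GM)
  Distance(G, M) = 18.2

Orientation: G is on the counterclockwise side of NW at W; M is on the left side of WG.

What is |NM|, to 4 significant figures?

48.66

∠NWG = 139.9°, so WG runs at 47.2° + (180° − 139.9°) = 87.30° from the x-axis; with |WG| = 24.6, G = W + 24.6·(cos 87.30°, sin 87.30°) = (22.49, 47.61). WG is perpendicular to GM; with |GM| = 18.2 on the left of WG, M = G + 18.2·(-0.9989, 0.04711) = (4.313, 48.47). Then |NM| = |M − N| = 48.66.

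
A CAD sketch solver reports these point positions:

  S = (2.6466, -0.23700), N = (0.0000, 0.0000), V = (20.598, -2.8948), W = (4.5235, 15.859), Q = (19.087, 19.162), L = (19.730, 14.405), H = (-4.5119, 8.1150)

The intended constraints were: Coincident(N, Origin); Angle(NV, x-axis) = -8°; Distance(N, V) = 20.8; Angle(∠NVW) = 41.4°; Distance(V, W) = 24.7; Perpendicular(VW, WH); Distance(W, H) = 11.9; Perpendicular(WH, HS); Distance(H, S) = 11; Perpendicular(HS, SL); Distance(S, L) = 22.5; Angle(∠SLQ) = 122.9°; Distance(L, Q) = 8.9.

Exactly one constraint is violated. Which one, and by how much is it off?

Distance(L, Q) = 8.9 — off by 4.10.

N = (0.00, 0.00) ✓; NV at -8.000° ✓; |NV| = 20.80 ✓; ∠NVW = 41.40° ✓; |VW| = 24.70 ✓; ∠(VW, WH) = 90.00° ✓; |WH| = 11.90 ✓; ∠(WH, HS) = 90.00° ✓; |HS| = 11.00 ✓; ∠(HS, SL) = 90.00° ✓; |SL| = 22.50 ✓; ∠SLQ = 122.9° ✓; |LQ| = 4.800 ✗.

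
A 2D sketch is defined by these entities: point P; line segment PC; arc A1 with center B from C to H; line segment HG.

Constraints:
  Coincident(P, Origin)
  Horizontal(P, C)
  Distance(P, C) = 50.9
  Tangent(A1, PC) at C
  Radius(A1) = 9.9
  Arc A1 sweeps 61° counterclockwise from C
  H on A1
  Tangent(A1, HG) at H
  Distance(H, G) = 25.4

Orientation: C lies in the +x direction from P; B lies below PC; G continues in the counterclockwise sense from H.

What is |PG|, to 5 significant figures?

40.519

P is at the origin; P and C share the same y with |PC| = 50.9 and C on the +x side, so C = (50.900, 0.0000). Since A1 is tangent to PC there, BC ⟂ PC, so B = C + (0, -9.9) = (50.900, -9.9000). On A1, C sits at bearing 90° from B; a 61° counterclockwise sweep puts H at bearing 151°, so H = B + 9.9·(cos 151°, sin 151°) = (42.241, -5.1004). Since A1 is tangent to HG there, BH ⟂ HG, so HG runs along (−sin 151°, cos 151°); with |HG| = 25.4, G = (29.927, -27.316). Then |PG| = |G − P| = 40.519.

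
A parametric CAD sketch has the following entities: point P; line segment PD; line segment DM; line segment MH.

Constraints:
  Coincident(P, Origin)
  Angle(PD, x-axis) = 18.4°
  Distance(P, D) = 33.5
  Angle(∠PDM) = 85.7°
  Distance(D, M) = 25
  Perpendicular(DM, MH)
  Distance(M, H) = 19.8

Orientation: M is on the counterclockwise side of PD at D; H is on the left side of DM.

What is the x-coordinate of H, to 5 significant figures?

3.8734

P is at the origin; PD runs at 18.4° with length 33.5, so D = 33.5·(cos 18.4°, sin 18.4°) = (31.787, 10.574). ∠PDM = 85.7°, so DM runs at 18.4° + (180° − 85.7°) = 112.70° from the x-axis; with |DM| = 25.0, M = D + 25.0·(cos 112.70°, sin 112.70°) = (22.140, 33.638). DM ⟂ MH; with |MH| = 19.8 on the left of DM, H = M + 19.8·(-0.92254, -0.38591) = (3.8734, 25.997). So H.x = 3.8734.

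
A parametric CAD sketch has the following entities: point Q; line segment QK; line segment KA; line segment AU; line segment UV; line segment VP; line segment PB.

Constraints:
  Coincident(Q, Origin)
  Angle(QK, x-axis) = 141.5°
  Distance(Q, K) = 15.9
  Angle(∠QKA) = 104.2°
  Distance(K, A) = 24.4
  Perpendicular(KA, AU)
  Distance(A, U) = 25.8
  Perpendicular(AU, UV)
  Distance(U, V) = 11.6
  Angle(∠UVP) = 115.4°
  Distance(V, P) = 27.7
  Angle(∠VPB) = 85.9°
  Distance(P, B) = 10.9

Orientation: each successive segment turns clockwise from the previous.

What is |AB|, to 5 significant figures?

13.701

Q is at the origin; QK runs at 141.5° with length 15.9, so K = (-12.443, 9.8980). ∠QKA = 104.2° gives KA at 65.700° from the x-axis; with |KA| = 24.4, A = (-2.4025, 32.136). KA ⟂ AU, so AU runs at -24.300°; with |AU| = 25.8, U = (21.112, 21.519). AU ⟂ UV, so UV runs at -114.30°; with |UV| = 11.6, V = (16.338, 10.947). ∠UVP = 115.4° gives VP at -178.90° from the x-axis; with |VP| = 27.7, P = (-11.357, 10.415). ∠VPB = 85.9° gives PB at 87.000° from the x-axis; with |PB| = 10.9, B = (-10.786, 21.300). Then |AB| = |B − A| = 13.701.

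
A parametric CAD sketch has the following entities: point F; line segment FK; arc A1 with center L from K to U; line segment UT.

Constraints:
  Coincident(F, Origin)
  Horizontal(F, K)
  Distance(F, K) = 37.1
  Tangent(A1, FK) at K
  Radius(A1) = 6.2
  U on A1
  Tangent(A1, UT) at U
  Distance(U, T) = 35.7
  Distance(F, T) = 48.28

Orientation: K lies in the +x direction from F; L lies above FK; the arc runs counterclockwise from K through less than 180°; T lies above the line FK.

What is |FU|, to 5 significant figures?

43.547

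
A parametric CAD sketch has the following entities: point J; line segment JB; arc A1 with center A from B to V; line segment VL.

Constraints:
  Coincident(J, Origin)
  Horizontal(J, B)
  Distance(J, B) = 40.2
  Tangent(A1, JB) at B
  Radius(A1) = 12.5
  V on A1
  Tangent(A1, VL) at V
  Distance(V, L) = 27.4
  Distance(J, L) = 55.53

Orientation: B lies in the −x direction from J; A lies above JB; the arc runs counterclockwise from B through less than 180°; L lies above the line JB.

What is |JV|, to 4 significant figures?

32.45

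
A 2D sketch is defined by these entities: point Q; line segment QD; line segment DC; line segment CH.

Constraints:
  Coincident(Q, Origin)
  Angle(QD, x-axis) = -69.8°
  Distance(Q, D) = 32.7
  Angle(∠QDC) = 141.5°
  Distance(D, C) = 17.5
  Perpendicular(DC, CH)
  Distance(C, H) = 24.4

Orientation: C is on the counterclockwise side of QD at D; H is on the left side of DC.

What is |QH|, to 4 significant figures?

43.28

Q is at the origin; QD runs at -69.8° with length 32.7, so D = 32.7·(cos -69.8°, sin -69.8°) = (11.29, -30.69). ∠QDC = 141.5°, so DC runs at -69.8° + (180° − 141.5°) = -31.30° from the x-axis; with |DC| = 17.5, C = D + 17.5·(cos -31.30°, sin -31.30°) = (26.24, -39.78). DC ⟂ CH; with |CH| = 24.4 on the left of DC, H = C + 24.4·(0.5195, 0.8545) = (38.92, -18.93). Then |QH| = |H − Q| = 43.28.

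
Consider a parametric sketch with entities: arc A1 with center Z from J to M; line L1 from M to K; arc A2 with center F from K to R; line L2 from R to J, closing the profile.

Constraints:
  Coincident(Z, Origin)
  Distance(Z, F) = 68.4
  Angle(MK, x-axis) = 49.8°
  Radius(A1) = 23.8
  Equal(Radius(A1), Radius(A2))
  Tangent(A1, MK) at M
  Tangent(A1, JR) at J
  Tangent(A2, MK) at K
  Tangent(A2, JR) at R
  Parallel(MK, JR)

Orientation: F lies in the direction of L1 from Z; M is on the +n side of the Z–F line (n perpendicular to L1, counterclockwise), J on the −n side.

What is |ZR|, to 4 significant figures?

72.42

The slot axis is L1's direction at 49.8°, so u = (cos 49.8°, sin 49.8°) = (0.6455, 0.7638) and n = (−sin 49.8°, cos 49.8°) = (-0.7638, 0.6455). Z is at the origin and F lies 68.4 along u from Z, so F = 68.4·u = (44.15, 52.24). Tangency of A1 to both parallel lines with radius 23.8 puts M and J at Z ± 23.8·n: M = (-18.18, 15.36), J = (18.18, -15.36). Equal radii place K and R the same way about F: K = F + 23.8·n = (25.97, 67.61), R = F − 23.8·n = (62.33, 36.88). Then |ZR| = |R − Z| = 72.42.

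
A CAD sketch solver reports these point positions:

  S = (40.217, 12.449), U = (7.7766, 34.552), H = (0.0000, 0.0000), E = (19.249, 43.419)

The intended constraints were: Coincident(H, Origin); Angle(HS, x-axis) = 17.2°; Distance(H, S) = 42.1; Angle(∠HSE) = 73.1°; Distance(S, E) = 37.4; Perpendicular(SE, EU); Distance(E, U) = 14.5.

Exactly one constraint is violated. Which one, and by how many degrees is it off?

Perpendicular(SE, EU) — off by 3.60°.

H = (0.00, 0.00) ✓; HS at 17.20° ✓; |HS| = 42.10 ✓; ∠HSE = 73.10° ✓; |SE| = 37.40 ✓; ∠(SE, EU) = 93.60° ✗; |EU| = 14.50 ✓.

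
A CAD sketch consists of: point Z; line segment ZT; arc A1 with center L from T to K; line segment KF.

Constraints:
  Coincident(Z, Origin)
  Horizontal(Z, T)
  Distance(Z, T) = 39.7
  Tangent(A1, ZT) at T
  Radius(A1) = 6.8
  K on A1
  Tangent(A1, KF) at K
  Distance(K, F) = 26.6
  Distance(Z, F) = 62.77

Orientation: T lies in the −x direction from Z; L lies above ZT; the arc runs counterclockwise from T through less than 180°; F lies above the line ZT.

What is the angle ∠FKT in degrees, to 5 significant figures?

110.19°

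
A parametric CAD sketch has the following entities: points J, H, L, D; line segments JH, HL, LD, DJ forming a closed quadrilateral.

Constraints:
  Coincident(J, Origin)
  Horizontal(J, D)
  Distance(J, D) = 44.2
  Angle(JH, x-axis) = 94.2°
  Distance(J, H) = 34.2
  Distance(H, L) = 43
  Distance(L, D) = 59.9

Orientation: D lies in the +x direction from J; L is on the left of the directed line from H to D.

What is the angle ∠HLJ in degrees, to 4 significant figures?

25.88°

J is at the origin; JD is horizontal with |JD| = 44.2 and D in +x, so D = (44.2, 0). JH runs at 94.2° with |JH| = 34.2, so H = (-2.505, 34.11). L is determined by |HL| = 43.0 and |LD| = 59.9 together: it lies at the intersection of circle(H, 43.0) and circle(D, 59.9). With |HD| = 57.83, the foot of the radical line on HD is 13.88 from H and the perpendicular offset is √(43.0² − 13.88²) = 40.70. Taking the left-of-HD solution: L = (32.71, 58.79).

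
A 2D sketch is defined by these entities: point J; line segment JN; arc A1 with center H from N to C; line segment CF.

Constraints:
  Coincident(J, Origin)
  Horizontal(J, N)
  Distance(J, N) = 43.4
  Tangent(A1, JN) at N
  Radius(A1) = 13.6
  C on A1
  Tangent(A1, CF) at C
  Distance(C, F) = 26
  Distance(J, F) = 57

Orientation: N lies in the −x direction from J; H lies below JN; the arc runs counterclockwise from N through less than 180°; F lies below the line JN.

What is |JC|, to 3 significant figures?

58.4

J is at the origin; JN is horizontal with |JN| = 43.4 and N on the −x side, so N = (-43.4, 0.00). Since A1 is tangent to JN there, HN ⟂ JN, so H = N + (0, -13.6) = (-43.4, -13.6). Since HC ⟂ CF (tangency), |HF| = √(13.6² + 26.0²) = 29.3 regardless of where C sits on A1. So F lies on both circle(J, 57.0) and circle(H, 29.3); the below-JN intersection is F = (-38.0, -42.4). C is the foot of the tangent from F: C = (-54.1, -22.0).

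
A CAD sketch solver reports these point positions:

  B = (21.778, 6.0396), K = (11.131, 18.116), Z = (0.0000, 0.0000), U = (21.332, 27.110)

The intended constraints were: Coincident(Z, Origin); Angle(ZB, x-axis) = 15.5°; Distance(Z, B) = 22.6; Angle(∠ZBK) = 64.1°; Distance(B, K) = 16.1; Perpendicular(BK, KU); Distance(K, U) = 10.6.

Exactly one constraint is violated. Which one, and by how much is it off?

Distance(K, U) = 10.6 — off by 3.00.

Z = (0.00, 0.00) ✓; ZB at 15.50° ✓; |ZB| = 22.60 ✓; ∠ZBK = 64.10° ✓; |BK| = 16.10 ✓; ∠(BK, KU) = 90.00° ✓; |KU| = 13.60 ✗.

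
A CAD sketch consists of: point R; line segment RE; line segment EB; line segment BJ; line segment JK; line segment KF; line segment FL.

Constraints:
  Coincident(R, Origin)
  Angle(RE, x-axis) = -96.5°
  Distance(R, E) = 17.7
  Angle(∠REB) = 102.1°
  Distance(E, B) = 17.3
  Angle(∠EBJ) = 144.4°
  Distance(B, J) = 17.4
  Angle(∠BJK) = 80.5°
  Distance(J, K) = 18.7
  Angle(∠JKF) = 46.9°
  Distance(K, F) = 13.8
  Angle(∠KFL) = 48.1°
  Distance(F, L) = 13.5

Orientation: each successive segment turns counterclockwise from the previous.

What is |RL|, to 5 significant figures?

31.819

R is at the origin; RE runs at -96.5° with length 17.7, so E = (-2.0037, -17.586). ∠REB = 102.1° gives EB at -18.600° from the x-axis; with |EB| = 17.3, B = (14.393, -23.104). ∠EBJ = 144.4° gives BJ at 17.000° from the x-axis; with |BJ| = 17.4, J = (31.032, -18.017). ∠BJK = 80.5° gives JK at 116.50° from the x-axis; with |JK| = 18.7, K = (22.689, -1.2817). ∠JKF = 46.9° gives KF at -110.40° from the x-axis; with |KF| = 13.8, F = (17.878, -14.216). ∠KFL = 48.1° gives FL at 21.500° from the x-axis; with |FL| = 13.5, L = (30.439, -9.2684). Then |RL| = |L − R| = 31.819.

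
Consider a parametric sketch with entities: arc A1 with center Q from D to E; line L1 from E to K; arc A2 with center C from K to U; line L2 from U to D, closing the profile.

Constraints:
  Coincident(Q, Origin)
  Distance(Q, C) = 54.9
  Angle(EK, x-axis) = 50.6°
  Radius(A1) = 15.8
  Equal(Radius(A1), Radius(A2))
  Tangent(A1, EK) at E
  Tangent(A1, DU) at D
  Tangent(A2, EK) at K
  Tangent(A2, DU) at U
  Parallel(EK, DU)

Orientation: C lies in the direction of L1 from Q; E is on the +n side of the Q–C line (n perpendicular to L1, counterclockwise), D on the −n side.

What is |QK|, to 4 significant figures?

57.13

The slot axis is L1's direction at 50.6°, so u = (cos 50.6°, sin 50.6°) = (0.6347, 0.7727) and n = (−sin 50.6°, cos 50.6°) = (-0.7727, 0.6347). Q is at the origin and C lies 54.9 along u from Q, so C = 54.9·u = (34.85, 42.42). Tangency of A1 to both parallel lines with radius 15.8 puts E and D at Q ± 15.8·n: E = (-12.21, 10.03), D = (12.21, -10.03). Equal radii place K and U the same way about C: K = C + 15.8·n = (22.64, 52.45), U = C − 15.8·n = (47.06, 32.39). Then |QK| = |K − Q| = 57.13.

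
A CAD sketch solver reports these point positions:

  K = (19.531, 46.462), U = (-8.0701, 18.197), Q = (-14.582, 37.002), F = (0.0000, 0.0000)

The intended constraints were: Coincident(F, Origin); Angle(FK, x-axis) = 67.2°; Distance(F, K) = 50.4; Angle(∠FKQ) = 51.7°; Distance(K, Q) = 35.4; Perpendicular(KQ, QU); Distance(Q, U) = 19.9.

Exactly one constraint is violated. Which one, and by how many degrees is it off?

Perpendicular(KQ, QU) — off by 3.60°.

F = (0.00, 0.00) ✓; FK at 67.20° ✓; |FK| = 50.40 ✓; ∠FKQ = 51.70° ✓; |KQ| = 35.40 ✓; ∠(KQ, QU) = 93.60° ✗; |QU| = 19.90 ✓.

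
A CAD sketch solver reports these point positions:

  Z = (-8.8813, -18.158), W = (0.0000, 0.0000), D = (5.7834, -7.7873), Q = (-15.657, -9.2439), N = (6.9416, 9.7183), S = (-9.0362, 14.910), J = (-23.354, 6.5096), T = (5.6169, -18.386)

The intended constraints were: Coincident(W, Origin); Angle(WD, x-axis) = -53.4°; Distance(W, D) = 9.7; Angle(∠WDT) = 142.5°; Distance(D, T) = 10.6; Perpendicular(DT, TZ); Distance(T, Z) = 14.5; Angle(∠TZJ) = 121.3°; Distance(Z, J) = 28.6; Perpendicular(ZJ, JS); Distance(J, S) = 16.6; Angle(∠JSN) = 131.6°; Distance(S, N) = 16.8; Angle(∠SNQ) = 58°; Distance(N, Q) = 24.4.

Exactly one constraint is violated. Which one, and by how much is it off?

Distance(N, Q) = 24.4 — off by 5.10.

W = (0.00, 0.00) ✓; WD at -53.40° ✓; |WD| = 9.700 ✓; ∠WDT = 142.5° ✓; |DT| = 10.60 ✓; ∠(DT, TZ) = 90.00° ✓; |TZ| = 14.50 ✓; ∠TZJ = 121.3° ✓; |ZJ| = 28.60 ✓; ∠(ZJ, JS) = 90.00° ✓; |JS| = 16.60 ✓; ∠JSN = 131.6° ✓; |SN| = 16.80 ✓; ∠SNQ = 58.00° ✓; |NQ| = 29.50 ✗.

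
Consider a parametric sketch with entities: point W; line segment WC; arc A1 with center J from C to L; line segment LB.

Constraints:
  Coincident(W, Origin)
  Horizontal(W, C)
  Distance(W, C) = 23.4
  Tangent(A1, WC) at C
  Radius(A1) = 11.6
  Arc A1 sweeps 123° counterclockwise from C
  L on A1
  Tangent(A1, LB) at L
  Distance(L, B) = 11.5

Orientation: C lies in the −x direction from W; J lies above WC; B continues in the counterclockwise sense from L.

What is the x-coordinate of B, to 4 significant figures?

-19.93

W is at the origin; WC is horizontal with |WC| = 23.4 and C on the −x side, so C = (-23.40, 0.000). Tangency of A1 to WC means the radius JC is perpendicular to WC, so J = C + (0, 11.6) = (-23.40, 11.60). On A1, C sits at bearing -90° from J; a 123° counterclockwise sweep puts L at bearing 33°, so L = J + 11.6·(cos 33°, sin 33°) = (-13.67, 17.92). The tangent condition forces JL to be normal to LB, so LB runs along (−sin 33°, cos 33°); with |LB| = 11.5, B = (-19.93, 27.56). So B.x = -19.93.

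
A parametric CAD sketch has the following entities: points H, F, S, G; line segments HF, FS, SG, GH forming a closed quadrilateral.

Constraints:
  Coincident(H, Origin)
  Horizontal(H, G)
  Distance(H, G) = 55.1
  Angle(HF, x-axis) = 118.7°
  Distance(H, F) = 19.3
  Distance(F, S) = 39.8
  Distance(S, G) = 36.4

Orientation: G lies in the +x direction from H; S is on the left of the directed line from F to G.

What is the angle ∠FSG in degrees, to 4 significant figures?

121.7°

Checks: |FS| = 39.80 ✓; |SG| = 36.40 ✓.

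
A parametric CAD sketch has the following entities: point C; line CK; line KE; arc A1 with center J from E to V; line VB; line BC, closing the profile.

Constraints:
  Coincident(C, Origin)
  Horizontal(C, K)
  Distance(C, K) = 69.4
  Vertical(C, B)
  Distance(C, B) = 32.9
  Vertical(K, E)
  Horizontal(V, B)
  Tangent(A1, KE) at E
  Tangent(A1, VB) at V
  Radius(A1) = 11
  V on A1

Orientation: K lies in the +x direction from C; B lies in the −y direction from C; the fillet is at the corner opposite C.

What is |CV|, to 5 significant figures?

67.030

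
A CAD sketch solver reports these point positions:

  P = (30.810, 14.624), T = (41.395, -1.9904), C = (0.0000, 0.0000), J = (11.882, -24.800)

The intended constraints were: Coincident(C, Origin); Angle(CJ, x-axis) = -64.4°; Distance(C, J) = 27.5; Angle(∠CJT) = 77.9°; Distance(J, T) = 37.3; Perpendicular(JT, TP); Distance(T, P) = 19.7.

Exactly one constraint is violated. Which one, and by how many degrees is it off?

Perpendicular(JT, TP) — off by 5.20°.

C = (0.00, 0.00) ✓; CJ at -64.40° ✓; |CJ| = 27.50 ✓; ∠CJT = 77.90° ✓; |JT| = 37.30 ✓; ∠(JT, TP) = 84.80° ✗; |TP| = 19.70 ✓.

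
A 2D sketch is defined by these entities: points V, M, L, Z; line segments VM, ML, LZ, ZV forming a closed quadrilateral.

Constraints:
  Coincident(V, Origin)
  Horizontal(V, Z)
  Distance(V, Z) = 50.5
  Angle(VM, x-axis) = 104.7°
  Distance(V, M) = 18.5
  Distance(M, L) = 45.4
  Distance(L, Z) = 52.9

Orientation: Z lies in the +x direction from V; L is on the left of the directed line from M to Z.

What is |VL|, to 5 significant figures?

56.360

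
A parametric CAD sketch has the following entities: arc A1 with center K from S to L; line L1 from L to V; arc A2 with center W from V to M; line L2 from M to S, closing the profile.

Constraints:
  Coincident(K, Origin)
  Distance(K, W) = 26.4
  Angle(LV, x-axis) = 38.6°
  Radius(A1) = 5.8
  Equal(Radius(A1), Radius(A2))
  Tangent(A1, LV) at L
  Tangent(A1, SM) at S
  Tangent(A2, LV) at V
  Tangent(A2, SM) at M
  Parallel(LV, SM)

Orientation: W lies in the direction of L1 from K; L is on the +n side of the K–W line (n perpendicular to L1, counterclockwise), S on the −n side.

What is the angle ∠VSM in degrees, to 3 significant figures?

23.7°

The slot axis is L1's direction at 38.6°, so u = (cos 38.6°, sin 38.6°) = (0.782, 0.624) and n = (−sin 38.6°, cos 38.6°) = (-0.624, 0.782). K is at the origin and W lies 26.4 along u from K, so W = 26.4·u = (20.6, 16.5). Tangency of A1 to both parallel lines with radius 5.8 puts L and S at K ± 5.8·n: L = (-3.62, 4.53), S = (3.62, -4.53). Equal radii place V and M the same way about W: V = W + 5.8·n = (17.0, 21.0), M = W − 5.8·n = (24.3, 11.9). Then cos ∠VSM = SV·SM / (|SV||SM|), giving 23.7°.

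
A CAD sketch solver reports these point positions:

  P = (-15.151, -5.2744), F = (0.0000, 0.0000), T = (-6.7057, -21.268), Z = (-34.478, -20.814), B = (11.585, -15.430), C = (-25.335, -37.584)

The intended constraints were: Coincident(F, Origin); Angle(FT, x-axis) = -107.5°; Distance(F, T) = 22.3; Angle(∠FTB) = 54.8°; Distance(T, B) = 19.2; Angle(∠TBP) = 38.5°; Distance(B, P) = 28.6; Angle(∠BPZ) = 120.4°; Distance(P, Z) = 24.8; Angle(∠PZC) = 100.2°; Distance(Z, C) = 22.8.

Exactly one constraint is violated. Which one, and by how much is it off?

Distance(Z, C) = 22.8 — off by 3.70.

F = (0.00, 0.00) ✓; FT at -107.5° ✓; |FT| = 22.30 ✓; ∠FTB = 54.80° ✓; |TB| = 19.20 ✓; ∠TBP = 38.50° ✓; |BP| = 28.60 ✓; ∠BPZ = 120.4° ✓; |PZ| = 24.80 ✓; ∠PZC = 100.2° ✓; |ZC| = 19.10 ✗.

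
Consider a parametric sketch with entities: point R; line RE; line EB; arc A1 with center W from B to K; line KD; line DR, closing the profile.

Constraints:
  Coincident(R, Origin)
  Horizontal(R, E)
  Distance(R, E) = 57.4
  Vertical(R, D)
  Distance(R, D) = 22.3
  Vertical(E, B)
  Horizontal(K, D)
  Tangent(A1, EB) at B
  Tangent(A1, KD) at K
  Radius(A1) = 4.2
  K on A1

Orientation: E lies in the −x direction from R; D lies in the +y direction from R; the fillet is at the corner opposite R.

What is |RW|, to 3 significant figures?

56.2

R is at the origin; R and E share the same y with |RE| = 57.4 and E on the −x side, so E = (-57.4, 0.00). R and D share the same x with |RD| = 22.3 and D on the +y side, so D = (0.00, 22.3). The virtual corner opposite R is at (-57.4, 22.3). Tangency of A1 to EB means the radius WB is perpendicular to EB and the tangent condition forces WK to be normal to KD, with radius 4.2, so the center W sits 4.2 in from both sides at W = (-53.2, 18.1). Then |RW| = |W − R| = 56.2.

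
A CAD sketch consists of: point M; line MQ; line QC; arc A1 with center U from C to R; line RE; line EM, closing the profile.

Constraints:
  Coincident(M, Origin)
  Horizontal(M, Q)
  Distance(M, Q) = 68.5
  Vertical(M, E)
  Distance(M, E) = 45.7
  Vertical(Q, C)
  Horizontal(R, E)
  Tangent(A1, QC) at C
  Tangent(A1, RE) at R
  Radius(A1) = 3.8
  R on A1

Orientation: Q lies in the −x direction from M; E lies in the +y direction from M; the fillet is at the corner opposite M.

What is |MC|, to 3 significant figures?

80.3

The virtual corner opposite M is at (-68.5, 45.7). Since A1 is tangent to QC there, UC ⟂ QC and tangency of A1 to RE means the radius UR is perpendicular to RE, with radius 3.8, so the center U sits 3.8 in from both sides at U = (-64.7, 41.9). That places the tangent points at C = (-68.5, 41.9) on QC and R = (-64.7, 45.7) on RE. Then |MC| = |C − M| = 80.3.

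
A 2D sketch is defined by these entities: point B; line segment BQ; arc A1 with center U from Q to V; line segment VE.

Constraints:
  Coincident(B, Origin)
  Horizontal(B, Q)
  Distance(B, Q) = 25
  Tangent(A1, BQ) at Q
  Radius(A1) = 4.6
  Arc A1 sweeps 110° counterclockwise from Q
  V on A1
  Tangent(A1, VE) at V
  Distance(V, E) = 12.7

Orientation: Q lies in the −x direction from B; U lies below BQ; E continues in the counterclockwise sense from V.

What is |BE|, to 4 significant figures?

30.85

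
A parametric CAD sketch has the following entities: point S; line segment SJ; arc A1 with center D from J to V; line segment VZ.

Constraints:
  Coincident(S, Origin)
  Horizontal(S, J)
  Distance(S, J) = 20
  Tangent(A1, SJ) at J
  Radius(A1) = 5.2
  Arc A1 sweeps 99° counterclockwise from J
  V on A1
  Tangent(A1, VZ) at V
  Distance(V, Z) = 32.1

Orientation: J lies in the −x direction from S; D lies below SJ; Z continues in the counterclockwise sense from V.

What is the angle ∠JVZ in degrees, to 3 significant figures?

131°

On A1, J sits at bearing 90° from D; a 99° counterclockwise sweep puts V at bearing 189°, so V = D + 5.2·(cos 189°, sin 189°) = (-25.1, -6.01). A1 meets VZ tangentially, so DV is at right angles to VZ, so VZ runs along (−sin 189°, cos 189°); with |VZ| = 32.1, Z = (-20.1, -37.7). Then cos ∠JVZ = VJ·VZ / (|VJ||VZ|), giving 131°.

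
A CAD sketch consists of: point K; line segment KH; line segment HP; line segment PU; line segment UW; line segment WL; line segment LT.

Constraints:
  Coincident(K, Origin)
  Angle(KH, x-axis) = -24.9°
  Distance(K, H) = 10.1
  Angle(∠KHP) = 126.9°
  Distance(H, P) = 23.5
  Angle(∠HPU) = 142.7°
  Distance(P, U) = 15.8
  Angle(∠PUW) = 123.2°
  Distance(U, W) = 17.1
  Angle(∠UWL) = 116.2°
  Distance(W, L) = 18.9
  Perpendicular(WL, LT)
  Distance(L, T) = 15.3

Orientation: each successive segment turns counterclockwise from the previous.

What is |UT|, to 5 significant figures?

26.450

K is at the origin; KH runs at -24.9° with length 10.1, so H = (9.1611, -4.2525). ∠KHP = 126.9° gives HP at 28.200° from the x-axis; with |HP| = 23.5, P = (29.872, 6.8525). ∠HPU = 142.7° gives PU at 65.500° from the x-axis; with |PU| = 15.8, U = (36.424, 21.230). ∠PUW = 123.2° gives UW at 122.30° from the x-axis; with |UW| = 17.1, W = (27.287, 35.684). ∠UWL = 116.2° gives WL at -173.90° from the x-axis; with |WL| = 18.9, L = (8.4935, 33.675). The perpendicularity gives LT at right angles to WL, so LT runs at -83.900°; with |LT| = 15.3, T = (10.119, 18.462). Then |UT| = |T − U| = 26.450.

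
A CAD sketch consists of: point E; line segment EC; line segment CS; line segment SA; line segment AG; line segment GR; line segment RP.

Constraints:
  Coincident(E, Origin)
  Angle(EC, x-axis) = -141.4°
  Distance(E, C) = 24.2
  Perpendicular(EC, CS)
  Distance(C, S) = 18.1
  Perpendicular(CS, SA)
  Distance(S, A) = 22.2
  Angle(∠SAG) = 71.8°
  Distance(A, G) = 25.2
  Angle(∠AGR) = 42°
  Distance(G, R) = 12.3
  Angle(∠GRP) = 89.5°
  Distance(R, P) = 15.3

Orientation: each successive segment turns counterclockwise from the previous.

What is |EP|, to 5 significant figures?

11.493

E is at the origin; EC runs at -141.4° with length 24.2, so C = (-18.913, -15.098). EC is perpendicular to CS, so CS runs at -51.400°; with |CS| = 18.1, S = (-7.6206, -29.243). CS is perpendicular to SA, so SA runs at 38.600°; with |SA| = 22.2, A = (9.7292, -15.393). ∠SAG = 71.8° gives AG at 146.80° from the x-axis; with |AG| = 25.2, G = (-11.357, -1.5947). ∠AGR = 42.0° gives GR at -75.200° from the x-axis; with |GR| = 12.3, R = (-8.2153, -13.487). ∠GRP = 89.5° gives RP at 15.300° from the x-axis; with |RP| = 15.3, P = (6.5424, -9.4494). Then |EP| = |P − E| = 11.493.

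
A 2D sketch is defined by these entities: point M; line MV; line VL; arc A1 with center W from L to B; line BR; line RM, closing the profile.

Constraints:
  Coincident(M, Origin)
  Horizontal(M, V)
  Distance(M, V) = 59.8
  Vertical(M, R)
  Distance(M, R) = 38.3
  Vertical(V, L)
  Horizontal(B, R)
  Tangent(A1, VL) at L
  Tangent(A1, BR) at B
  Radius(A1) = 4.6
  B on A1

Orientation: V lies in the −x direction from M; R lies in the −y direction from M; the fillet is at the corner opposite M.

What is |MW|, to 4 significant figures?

64.67

M is at the origin; MV is horizontal with |MV| = 59.8 and V on the −x side, so V = (-59.80, 0.000). M and R share the same x with |MR| = 38.3 and R on the −y side, so R = (0.000, -38.30). The virtual corner opposite M is at (-59.80, -38.30). The tangent condition forces WL to be normal to VL and since A1 is tangent to BR there, WB ⟂ BR, with radius 4.6, so the center W sits 4.6 in from both sides at W = (-55.20, -33.70). Then |MW| = |W − M| = 64.67.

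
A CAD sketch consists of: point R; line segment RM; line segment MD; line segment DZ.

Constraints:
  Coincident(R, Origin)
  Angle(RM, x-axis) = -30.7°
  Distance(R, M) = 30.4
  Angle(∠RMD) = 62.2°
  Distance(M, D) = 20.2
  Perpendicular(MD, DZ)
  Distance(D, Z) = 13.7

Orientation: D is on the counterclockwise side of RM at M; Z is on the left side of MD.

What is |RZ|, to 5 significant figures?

14.501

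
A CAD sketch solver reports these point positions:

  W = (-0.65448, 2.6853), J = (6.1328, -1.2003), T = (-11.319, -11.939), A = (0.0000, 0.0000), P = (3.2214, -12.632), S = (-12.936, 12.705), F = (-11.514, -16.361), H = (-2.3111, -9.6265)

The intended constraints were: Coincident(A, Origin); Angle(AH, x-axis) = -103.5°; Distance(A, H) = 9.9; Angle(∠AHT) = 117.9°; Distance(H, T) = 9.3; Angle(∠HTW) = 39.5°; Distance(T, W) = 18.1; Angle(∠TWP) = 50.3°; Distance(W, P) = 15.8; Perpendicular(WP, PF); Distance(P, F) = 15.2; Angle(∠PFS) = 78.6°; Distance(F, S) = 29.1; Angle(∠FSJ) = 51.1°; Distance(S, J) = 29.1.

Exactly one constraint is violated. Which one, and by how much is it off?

Distance(S, J) = 29.1 — off by 5.50.

A = (0.00, 0.00) ✓; AH at -103.5° ✓; |AH| = 9.900 ✓; ∠AHT = 117.9° ✓; |HT| = 9.300 ✓; ∠HTW = 39.50° ✓; |TW| = 18.10 ✓; ∠TWP = 50.30° ✓; |WP| = 15.80 ✓; ∠(WP, PF) = 90.00° ✓; |PF| = 15.20 ✓; ∠PFS = 78.60° ✓; |FS| = 29.10 ✓; ∠FSJ = 51.10° ✓; |SJ| = 23.60 ✗.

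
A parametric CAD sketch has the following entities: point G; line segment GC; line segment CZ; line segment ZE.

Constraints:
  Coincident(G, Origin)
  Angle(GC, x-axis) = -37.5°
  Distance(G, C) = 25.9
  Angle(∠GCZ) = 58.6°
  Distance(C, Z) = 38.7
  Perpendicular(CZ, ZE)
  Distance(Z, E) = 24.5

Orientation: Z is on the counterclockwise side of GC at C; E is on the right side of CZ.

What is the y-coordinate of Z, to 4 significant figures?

22.71

G is at the origin; GC runs at -37.5° with length 25.9, so C = 25.9·(cos -37.5°, sin -37.5°) = (20.55, -15.77). ∠GCZ = 58.6°, so CZ runs at -37.5° + (180° − 58.6°) = 83.90° from the x-axis; with |CZ| = 38.7, Z = C + 38.7·(cos 83.90°, sin 83.90°) = (24.66, 22.71). So Z.y = 22.71.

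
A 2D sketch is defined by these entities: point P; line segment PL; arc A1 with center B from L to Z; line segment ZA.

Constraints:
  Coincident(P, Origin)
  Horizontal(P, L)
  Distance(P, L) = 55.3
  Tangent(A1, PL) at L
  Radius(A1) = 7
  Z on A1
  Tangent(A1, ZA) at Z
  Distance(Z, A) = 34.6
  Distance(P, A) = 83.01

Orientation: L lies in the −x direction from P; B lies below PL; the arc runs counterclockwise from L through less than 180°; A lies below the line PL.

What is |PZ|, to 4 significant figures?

61.97

Checks: ∠(BL, LP) = 90.00° ✓; |BL| = 7.000 ✓; |BZ| = 7.000 ✓; ∠(BZ, ZA) = 90.00° ✓; |ZA| = 34.60 ✓; |PA| = 83.01 ✓.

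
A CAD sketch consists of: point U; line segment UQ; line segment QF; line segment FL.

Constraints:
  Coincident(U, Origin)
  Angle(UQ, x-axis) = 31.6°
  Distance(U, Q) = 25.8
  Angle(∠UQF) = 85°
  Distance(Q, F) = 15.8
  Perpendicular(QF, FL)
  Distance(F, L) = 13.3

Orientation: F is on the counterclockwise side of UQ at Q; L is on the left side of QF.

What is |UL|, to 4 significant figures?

18.37

U is at the origin; UQ runs at 31.6° with length 25.8, so Q = 25.8·(cos 31.6°, sin 31.6°) = (21.97, 13.52). ∠UQF = 85.0°, so QF runs at 31.6° + (180° − 85.0°) = 126.6° from the x-axis; with |QF| = 15.8, F = Q + 15.8·(cos 126.6°, sin 126.6°) = (12.55, 26.20). QF is perpendicular to FL; with |FL| = 13.3 on the left of QF, L = F + 13.3·(-0.8028, -0.5962) = (1.877, 18.27). Then |UL| = |L − U| = 18.37.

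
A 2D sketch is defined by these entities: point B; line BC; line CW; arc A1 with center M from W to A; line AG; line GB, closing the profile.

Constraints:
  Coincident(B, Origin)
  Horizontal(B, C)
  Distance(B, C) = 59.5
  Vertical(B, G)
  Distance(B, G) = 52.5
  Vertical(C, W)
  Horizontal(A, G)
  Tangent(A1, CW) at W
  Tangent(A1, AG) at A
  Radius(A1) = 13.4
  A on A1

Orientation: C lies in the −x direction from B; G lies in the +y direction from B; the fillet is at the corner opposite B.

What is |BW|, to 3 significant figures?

71.2

B is at the origin; BC is horizontal with |BC| = 59.5 and C on the −x side, so C = (-59.5, 0.00). BG is vertical with |BG| = 52.5 and G on the +y side, so G = (0.00, 52.5). The virtual corner opposite B is at (-59.5, 52.5). Since A1 is tangent to CW there, MW ⟂ CW and tangency of A1 to AG means the radius MA is perpendicular to AG, with radius 13.4, so the center M sits 13.4 in from both sides at M = (-46.1, 39.1). That places the tangent points at W = (-59.5, 39.1) on CW and A = (-46.1, 52.5) on AG. Then |BW| = |W − B| = 71.2.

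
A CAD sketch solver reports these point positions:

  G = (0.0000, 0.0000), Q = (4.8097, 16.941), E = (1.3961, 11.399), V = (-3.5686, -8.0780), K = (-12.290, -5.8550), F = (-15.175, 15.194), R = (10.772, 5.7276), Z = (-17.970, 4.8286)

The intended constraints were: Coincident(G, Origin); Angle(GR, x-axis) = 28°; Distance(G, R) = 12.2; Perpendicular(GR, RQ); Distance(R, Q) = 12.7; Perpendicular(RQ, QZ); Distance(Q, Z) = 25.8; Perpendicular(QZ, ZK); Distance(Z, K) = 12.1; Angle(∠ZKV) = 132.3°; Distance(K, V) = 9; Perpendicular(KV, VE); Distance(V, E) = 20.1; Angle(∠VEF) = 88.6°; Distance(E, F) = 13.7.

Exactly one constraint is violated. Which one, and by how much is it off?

Distance(E, F) = 13.7 — off by 3.30.

G = (0.00, 0.00) ✓; GR at 28.00° ✓; |GR| = 12.20 ✓; ∠(GR, RQ) = 90.00° ✓; |RQ| = 12.70 ✓; ∠(RQ, QZ) = 90.00° ✓; |QZ| = 25.80 ✓; ∠(QZ, ZK) = 90.00° ✓; |ZK| = 12.10 ✓; ∠ZKV = 132.3° ✓; |KV| = 9.000 ✓; ∠(KV, VE) = 90.00° ✓; |VE| = 20.10 ✓; ∠VEF = 88.60° ✓; |EF| = 17.00 ✗.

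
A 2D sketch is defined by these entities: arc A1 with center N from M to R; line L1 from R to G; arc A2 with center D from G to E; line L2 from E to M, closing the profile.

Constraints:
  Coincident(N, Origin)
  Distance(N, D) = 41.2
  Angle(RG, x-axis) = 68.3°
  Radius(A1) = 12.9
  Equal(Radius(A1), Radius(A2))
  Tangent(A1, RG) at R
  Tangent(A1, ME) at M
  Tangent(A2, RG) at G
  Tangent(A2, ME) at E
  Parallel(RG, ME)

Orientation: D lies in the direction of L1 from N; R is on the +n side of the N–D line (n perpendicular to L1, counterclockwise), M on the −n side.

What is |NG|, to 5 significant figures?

43.172

Tangency of A1 to both parallel lines with radius 12.9 puts R and M at N ± 12.9·n: R = (-11.986, 4.7697), M = (11.986, -4.7697). Equal radii place G and E the same way about D: G = D + 12.9·n = (3.2478, 43.050), E = D − 12.9·n = (27.219, 33.511). Then |NG| = |G − N| = 43.172.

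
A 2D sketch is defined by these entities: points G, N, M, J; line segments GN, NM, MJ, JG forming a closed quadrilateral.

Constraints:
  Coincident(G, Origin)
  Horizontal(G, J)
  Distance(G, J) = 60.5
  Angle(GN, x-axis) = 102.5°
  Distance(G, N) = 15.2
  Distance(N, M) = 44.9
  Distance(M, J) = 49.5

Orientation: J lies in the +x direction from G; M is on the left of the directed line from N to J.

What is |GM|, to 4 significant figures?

52.82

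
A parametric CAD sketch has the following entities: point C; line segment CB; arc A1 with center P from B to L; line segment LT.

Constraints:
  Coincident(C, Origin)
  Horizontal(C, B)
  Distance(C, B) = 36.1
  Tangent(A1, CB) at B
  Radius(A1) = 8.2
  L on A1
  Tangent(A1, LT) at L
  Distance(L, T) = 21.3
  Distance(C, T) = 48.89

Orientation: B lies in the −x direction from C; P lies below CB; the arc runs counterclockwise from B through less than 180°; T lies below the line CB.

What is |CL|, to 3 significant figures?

45.2

C is at the origin; C and B share the same y with |CB| = 36.1 and B on the −x side, so B = (-36.1, 0.00). Since A1 is tangent to CB there, PB ⟂ CB, so P = B + (0, -8.2) = (-36.1, -8.20). Since PL ⟂ LT (tangency), |PT| = √(8.2² + 21.3²) = 22.8 regardless of where L sits on A1. So T lies on both circle(C, 48.89) and circle(P, 22.8); the below-CB intersection is T = (-37.8, -31.0). L is the foot of the tangent from T: L = (-44.0, -10.6).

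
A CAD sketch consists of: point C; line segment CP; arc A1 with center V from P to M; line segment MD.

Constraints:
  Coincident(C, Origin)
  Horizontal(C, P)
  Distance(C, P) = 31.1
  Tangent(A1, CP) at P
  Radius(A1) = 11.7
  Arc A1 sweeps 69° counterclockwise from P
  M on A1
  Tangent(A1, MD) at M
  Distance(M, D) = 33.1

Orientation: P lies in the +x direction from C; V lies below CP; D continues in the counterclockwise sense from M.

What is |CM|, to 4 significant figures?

21.53

The tangent condition forces VP to be normal to CP, so V = P + (0, -11.7) = (31.10, -11.70). On A1, P sits at bearing 90° from V; a 69° counterclockwise sweep puts M at bearing 159°, so M = V + 11.7·(cos 159°, sin 159°) = (20.18, -7.507). Then |CM| = |M − C| = 21.53.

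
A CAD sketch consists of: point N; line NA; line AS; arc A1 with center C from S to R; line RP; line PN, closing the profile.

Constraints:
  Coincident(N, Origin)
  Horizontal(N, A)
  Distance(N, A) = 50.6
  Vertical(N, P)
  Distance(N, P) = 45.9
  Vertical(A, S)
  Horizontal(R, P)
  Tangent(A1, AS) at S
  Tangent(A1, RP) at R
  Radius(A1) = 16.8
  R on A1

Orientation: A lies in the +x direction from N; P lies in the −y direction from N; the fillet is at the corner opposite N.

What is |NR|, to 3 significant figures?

57.0

N is at the origin; NA is horizontal with |NA| = 50.6 and A on the +x side, so A = (50.6, 0.00). NP is vertical with |NP| = 45.9 and P on the −y side, so P = (0.00, -45.9). The virtual corner opposite N is at (50.6, -45.9). Tangency of A1 to AS means the radius CS is perpendicular to AS and A1 meets RP tangentially, so CR is at right angles to RP, with radius 16.8, so the center C sits 16.8 in from both sides at C = (33.8, -29.1). That places the tangent points at S = (50.6, -29.1) on AS and R = (33.8, -45.9) on RP. Then |NR| = |R − N| = 57.0.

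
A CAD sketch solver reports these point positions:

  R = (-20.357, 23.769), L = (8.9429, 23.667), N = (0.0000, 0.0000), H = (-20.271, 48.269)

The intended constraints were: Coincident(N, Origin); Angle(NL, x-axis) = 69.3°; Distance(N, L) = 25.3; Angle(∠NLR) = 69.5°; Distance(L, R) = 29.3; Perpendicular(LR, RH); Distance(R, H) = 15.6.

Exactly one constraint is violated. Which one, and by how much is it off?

Distance(R, H) = 15.6 — off by 8.90.

N = (0.00, 0.00) ✓; NL at 69.30° ✓; |NL| = 25.30 ✓; ∠NLR = 69.50° ✓; |LR| = 29.30 ✓; ∠(LR, RH) = 90.00° ✓; |RH| = 24.50 ✗.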